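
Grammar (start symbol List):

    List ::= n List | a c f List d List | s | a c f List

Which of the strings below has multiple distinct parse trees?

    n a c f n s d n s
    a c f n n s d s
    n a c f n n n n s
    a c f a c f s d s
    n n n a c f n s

n a c f n s d n s: 1 tree
a c f n n s d s: 1 tree
n a c f n n n n s: 1 tree
a c f a c f s d s: 2 trees
n n n a c f n s: 1 tree

a c f a c f s d s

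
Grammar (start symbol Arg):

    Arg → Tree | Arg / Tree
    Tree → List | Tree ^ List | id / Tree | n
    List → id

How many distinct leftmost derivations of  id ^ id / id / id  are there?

2

Parse trees for id ^ id / id / id:
  [Arg [Arg [Tree [Tree [List id]] ^ [List id]]] / [Tree id / [Tree [List id]]]]
  [Arg [Arg [Arg [Tree [Tree [List id]] ^ [List id]]] / [Tree [List id]]] / [Tree [List id]]]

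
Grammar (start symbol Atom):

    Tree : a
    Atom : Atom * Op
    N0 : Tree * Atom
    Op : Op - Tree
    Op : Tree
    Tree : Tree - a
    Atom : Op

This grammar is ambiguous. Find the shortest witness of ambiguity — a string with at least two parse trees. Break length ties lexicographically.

a - a

length 1: no string has ≥2 trees
length 3: a - a has 2 parse trees

Two derivations of a - a:
  Atom ⇒ Op ⇒ Op - Tree ⇒ Tree - Tree ⇒ a - Tree ⇒ a - a
  Atom ⇒ Op ⇒ Tree ⇒ Tree - a ⇒ a - a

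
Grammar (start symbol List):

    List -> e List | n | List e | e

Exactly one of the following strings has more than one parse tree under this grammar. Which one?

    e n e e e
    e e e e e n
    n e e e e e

e n e e e: 4 trees
e e e e e n: 1 tree
n e e e e e: 1 tree

e n e e e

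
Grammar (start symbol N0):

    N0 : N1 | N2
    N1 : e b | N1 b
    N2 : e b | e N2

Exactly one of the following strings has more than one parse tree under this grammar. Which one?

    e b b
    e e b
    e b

e b b: 1 tree
e e b: 1 tree
e b: 2 trees

e b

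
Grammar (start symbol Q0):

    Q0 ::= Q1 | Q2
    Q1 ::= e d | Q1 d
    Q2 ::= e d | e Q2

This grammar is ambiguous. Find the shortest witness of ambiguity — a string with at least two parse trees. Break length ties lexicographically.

length 2: e d has 2 parse trees

Two derivations of e d:
  Q0 ⇒ Q1 ⇒ e d
  Q0 ⇒ Q2 ⇒ e d

e d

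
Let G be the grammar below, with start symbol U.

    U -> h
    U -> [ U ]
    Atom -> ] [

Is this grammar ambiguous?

(Atom is unreachable from U, so its rules don't affect L(U).) L(U) is { openⁿ atom closeⁿ : n ≥ 0 }. The bracket depth fixes n, and the derivation is forced at every step.

Unambiguous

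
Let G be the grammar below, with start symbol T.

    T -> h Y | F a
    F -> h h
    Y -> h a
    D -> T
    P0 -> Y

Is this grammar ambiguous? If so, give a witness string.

Ambiguous

Witness: h h a

Derivation 1: T ⇒ h Y ⇒ h h a
Derivation 2: T ⇒ F a ⇒ h h a

Two distinct leftmost derivations for the same string.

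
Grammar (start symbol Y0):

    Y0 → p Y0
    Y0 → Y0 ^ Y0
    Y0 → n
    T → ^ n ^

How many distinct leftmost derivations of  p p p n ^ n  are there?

Parse trees for p p p n ^ n:
  [Y0 p [Y0 p [Y0 p [Y0 [Y0 n] ^ [Y0 n]]]]]
  [Y0 p [Y0 p [Y0 [Y0 p [Y0 n]] ^ [Y0 n]]]]
  [Y0 p [Y0 [Y0 p [Y0 p [Y0 n]]] ^ [Y0 n]]]
  [Y0 [Y0 p [Y0 p [Y0 p [Y0 n]]]] ^ [Y0 n]]

4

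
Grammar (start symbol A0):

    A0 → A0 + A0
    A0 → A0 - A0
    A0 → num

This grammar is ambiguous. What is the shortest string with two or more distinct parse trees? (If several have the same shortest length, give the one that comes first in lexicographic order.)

length 1: no string has ≥2 trees
length 3: no string has ≥2 trees
length 5: num + num + num has 2 parse trees

Two derivations of num + num + num:
  A0 ⇒ A0 + A0 ⇒ A0 + A0 + A0 ⇒ num + A0 + A0 ⇒ num + num + A0 ⇒ num + num + num
  A0 ⇒ A0 + A0 ⇒ num + A0 ⇒ num + A0 + A0 ⇒ num + num + A0 ⇒ num + num + num

num + num + num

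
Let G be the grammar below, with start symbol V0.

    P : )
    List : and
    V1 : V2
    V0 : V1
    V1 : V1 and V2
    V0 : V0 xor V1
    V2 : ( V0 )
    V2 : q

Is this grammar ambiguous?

Unambiguous

Only V0, V1, V2 are reachable from V0; ignoring the rest: This is a standard precedence ladder (V0 over V1 over V2), with each level left-recursive on its own operator ('xor' at V0, 'and' at V1). That structure is LR(1), hence unambiguous.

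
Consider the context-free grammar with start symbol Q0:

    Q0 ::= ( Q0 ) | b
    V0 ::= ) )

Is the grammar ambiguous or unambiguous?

Only Q0 is reachable from Q0; ignoring the rest: L(Q0) is { openⁿ atom closeⁿ : n ≥ 0 }. The bracket depth fixes n, and the derivation is forced at every step.

Unambiguous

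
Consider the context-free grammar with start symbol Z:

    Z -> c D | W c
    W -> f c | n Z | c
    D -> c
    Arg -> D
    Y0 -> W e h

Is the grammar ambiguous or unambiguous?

Witness: c c

Derivation 1: Z ⇒ c D ⇒ c c
Derivation 2: Z ⇒ W c ⇒ c c

Two distinct leftmost derivations for the same string.

Ambiguous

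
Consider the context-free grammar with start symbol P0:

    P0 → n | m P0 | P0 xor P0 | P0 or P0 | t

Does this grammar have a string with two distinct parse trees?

Ambiguous

Witness: m n or n

Derivation 1: P0 ⇒ m P0 ⇒ m P0 or P0 ⇒ m n or P0 ⇒ m n or n
Derivation 2: P0 ⇒ P0 or P0 ⇒ m P0 or P0 ⇒ m n or P0 ⇒ m n or n

Two distinct leftmost derivations for the same string.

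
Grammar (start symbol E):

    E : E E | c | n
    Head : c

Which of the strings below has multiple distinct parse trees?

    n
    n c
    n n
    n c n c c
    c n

n c n c c

n: 1 tree
n c: 1 tree
n n: 1 tree
n c n c c: 14 trees
c n: 1 tree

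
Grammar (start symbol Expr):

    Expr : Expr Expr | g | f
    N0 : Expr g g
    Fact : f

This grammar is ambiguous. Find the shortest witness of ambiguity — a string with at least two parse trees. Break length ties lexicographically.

length 1: no string has ≥2 trees
length 2: no string has ≥2 trees
length 3: f f f has 2 parse trees

Two derivations of f f f:
  Expr ⇒ Expr Expr ⇒ Expr Expr Expr ⇒ f Expr Expr ⇒ f f Expr ⇒ f f f
  Expr ⇒ Expr Expr ⇒ f Expr ⇒ f Expr Expr ⇒ f f Expr ⇒ f f f

f f f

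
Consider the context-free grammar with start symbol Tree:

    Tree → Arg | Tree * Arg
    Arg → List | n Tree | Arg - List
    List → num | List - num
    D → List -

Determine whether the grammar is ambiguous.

Witness: num - num

Derivation 1: Tree ⇒ Arg ⇒ List ⇒ List - num ⇒ num - num
Derivation 2: Tree ⇒ Arg ⇒ Arg - List ⇒ List - List ⇒ num - List ⇒ num - num

Two distinct leftmost derivations for the same string.

Ambiguous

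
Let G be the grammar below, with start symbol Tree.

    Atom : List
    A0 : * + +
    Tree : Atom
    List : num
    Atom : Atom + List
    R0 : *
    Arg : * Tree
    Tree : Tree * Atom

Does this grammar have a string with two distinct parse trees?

(A0, Arg, R0 are unreachable from Tree, so their rules don't affect L(Tree).) The grammar is stratified — Tree handles '*' (left-recursive), Atom handles '+', List atoms. Each operator has a fixed associativity and precedence level, so every string has one parse.

Unambiguous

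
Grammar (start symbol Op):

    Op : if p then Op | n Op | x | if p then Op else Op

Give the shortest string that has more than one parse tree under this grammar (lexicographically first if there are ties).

length 1: no string has ≥2 trees
length 2: no string has ≥2 trees
length 3: no string has ≥2 trees
length 4: no string has ≥2 trees
length 5: no string has ≥2 trees
length 6: no string has ≥2 trees
length 7: no string has ≥2 trees
length 8: no string has ≥2 trees
length 9: if p then if p then x else x has 2 parse trees

Two derivations of if p then if p then x else x:
  Op ⇒ if p then Op ⇒ if p then if p then Op else Op ⇒ if p then if p then x else Op ⇒ if p then if p then x else x
  Op ⇒ if p then Op else Op ⇒ if p then if p then Op else Op ⇒ if p then if p then x else Op ⇒ if p then if p then x else x

if p then if p then x else x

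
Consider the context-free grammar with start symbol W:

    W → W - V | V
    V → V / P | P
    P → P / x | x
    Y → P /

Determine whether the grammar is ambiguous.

Witness: x / x

Derivation 1: W ⇒ V ⇒ V / P ⇒ P / P ⇒ x / P ⇒ x / x
Derivation 2: W ⇒ V ⇒ P ⇒ P / x ⇒ x / x

Two distinct leftmost derivations for the same string.

Ambiguous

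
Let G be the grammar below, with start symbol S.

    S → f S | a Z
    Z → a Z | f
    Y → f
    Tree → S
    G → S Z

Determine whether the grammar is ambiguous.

Only S, Z are reachable from S; ignoring the rest: Restricted to the reachable nonterminals, every rule has the form A → t or A → t B, and no two rules for the same A share a first terminal. The grammar encodes a DFA — one run per string.

Unambiguous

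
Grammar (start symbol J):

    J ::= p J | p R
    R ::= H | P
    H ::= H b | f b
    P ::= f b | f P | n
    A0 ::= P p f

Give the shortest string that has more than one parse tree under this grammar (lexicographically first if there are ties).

p f b

length 2: no string has ≥2 trees
length 3: p f b has 2 parse trees

Two derivations of p f b:
  J ⇒ p R ⇒ p H ⇒ p f b
  J ⇒ p R ⇒ p P ⇒ p f b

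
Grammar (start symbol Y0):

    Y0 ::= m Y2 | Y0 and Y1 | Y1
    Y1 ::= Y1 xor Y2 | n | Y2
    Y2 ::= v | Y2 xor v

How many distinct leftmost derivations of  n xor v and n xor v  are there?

Parse trees for n xor v and n xor v:
  [Y0 [Y0 [Y1 [Y1 n] xor [Y2 v]]] and [Y1 [Y1 n] xor [Y2 v]]]

1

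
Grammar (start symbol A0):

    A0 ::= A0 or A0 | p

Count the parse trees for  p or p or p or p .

Parse trees for p or p or p or p:
  [A0 [A0 p] or [A0 [A0 p] or [A0 [A0 p] or [A0 p]]]]
  [A0 [A0 p] or [A0 [A0 [A0 p] or [A0 p]] or [A0 p]]]
  [A0 [A0 [A0 p] or [A0 p]] or [A0 [A0 p] or [A0 p]]]
  [A0 [A0 [A0 p] or [A0 [A0 p] or [A0 p]]] or [A0 p]]
  [A0 [A0 [A0 [A0 p] or [A0 p]] or [A0 p]] or [A0 p]]

5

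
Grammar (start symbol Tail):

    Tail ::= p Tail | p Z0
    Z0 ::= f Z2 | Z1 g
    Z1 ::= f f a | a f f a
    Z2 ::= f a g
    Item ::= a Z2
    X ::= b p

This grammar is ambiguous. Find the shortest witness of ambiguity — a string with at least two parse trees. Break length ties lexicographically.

length 5: p f f a g has 2 parse trees

Two derivations of p f f a g:
  Tail ⇒ p Z0 ⇒ p f Z2 ⇒ p f f a g
  Tail ⇒ p Z0 ⇒ p Z1 g ⇒ p f f a g

p f f a g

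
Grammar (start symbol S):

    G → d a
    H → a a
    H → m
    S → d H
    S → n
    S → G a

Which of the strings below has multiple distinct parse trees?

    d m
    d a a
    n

d a a

d m: 1 tree
d a a: 2 trees
n: 1 tree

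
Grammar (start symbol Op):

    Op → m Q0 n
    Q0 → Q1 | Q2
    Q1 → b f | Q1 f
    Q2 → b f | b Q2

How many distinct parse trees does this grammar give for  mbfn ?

Parse trees for mbfn:
  [Op m [Q0 [Q1 b f]] n]
  [Op m [Q0 [Q2 b f]] n]

2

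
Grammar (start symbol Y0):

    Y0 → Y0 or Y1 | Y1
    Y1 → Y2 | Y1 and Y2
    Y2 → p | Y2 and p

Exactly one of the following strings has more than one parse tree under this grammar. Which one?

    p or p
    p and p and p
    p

p and p and p

p or p: 1 tree
p and p and p: 4 trees
p: 1 tree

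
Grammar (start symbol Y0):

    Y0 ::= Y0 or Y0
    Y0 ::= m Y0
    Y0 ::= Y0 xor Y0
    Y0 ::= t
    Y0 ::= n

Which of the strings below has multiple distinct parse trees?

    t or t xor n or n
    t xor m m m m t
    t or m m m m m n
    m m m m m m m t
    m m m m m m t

t or t xor n or n

t or t xor n or n: 5 trees
t xor m m m m t: 1 tree
t or m m m m m n: 1 tree
m m m m m m m t: 1 tree
m m m m m m t: 1 tree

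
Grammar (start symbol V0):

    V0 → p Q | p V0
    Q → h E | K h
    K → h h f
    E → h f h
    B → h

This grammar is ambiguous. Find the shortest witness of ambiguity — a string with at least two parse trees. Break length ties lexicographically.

p h h f h

length 5: p h h f h has 2 parse trees

Two derivations of p h h f h:
  V0 ⇒ p Q ⇒ p h E ⇒ p h h f h
  V0 ⇒ p Q ⇒ p K h ⇒ p h h f h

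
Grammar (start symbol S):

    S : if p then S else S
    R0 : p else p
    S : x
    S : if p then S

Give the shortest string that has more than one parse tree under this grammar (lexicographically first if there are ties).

if p then if p then x else x

length 1: no string has ≥2 trees
length 4: no string has ≥2 trees
length 6: no string has ≥2 trees
length 7: no string has ≥2 trees
length 9: if p then if p then x else x has 2 parse trees

Two derivations of if p then if p then x else x:
  S ⇒ if p then S else S ⇒ if p then if p then S else S ⇒ if p then if p then x else S ⇒ if p then if p then x else x
  S ⇒ if p then S ⇒ if p then if p then S else S ⇒ if p then if p then x else S ⇒ if p then if p then x else x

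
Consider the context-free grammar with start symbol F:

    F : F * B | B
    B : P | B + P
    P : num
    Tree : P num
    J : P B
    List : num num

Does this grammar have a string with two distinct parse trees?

(Tree, J, List are unreachable from F, so their rules don't affect L(F).) F → F * B | B  ;  B → B + P | P  — a left-associative chain with P at the bottom. Each string factors uniquely by precedence.

Unambiguous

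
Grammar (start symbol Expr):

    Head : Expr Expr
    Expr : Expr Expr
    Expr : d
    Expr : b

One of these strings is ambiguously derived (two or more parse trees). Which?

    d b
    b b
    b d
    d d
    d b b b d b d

d b b b d b d

d b: 1 tree
b b: 1 tree
b d: 1 tree
d d: 1 tree
d b b b d b d: 132 trees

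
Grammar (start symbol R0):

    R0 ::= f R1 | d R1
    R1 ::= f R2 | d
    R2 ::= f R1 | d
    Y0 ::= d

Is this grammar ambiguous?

Unambiguous

(Y0 is unreachable from R0, so its rules don't affect L(R0).) Restricted to the reachable nonterminals, every rule has the form A → t or A → t B, and no two rules for the same A share a first terminal. The grammar encodes a DFA — one run per string.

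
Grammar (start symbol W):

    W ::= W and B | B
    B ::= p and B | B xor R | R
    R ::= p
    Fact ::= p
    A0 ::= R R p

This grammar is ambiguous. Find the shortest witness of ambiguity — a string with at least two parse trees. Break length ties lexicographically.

length 1: no string has ≥2 trees
length 3: p and p has 2 parse trees

Two derivations of p and p:
  W ⇒ W and B ⇒ B and B ⇒ R and B ⇒ p and B ⇒ p and R ⇒ p and p
  W ⇒ B ⇒ p and B ⇒ p and R ⇒ p and p

p and p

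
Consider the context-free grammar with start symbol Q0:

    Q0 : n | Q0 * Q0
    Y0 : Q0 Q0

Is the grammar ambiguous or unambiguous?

Ambiguous

Witness: n * n * n

Derivation 1: Q0 ⇒ Q0 * Q0 ⇒ n * Q0 ⇒ n * Q0 * Q0 ⇒ n * n * Q0 ⇒ n * n * n
Derivation 2: Q0 ⇒ Q0 * Q0 ⇒ Q0 * Q0 * Q0 ⇒ n * Q0 * Q0 ⇒ n * n * Q0 ⇒ n * n * n

Two distinct leftmost derivations for the same string.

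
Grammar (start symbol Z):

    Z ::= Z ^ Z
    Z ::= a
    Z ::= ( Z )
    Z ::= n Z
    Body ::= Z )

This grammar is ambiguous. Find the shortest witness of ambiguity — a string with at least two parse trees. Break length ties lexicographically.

length 1: no string has ≥2 trees
length 2: no string has ≥2 trees
length 3: no string has ≥2 trees
length 4: n a ^ a has 2 parse trees

Two derivations of n a ^ a:
  Z ⇒ Z ^ Z ⇒ n Z ^ Z ⇒ n a ^ Z ⇒ n a ^ a
  Z ⇒ n Z ⇒ n Z ^ Z ⇒ n a ^ Z ⇒ n a ^ a

n a ^ a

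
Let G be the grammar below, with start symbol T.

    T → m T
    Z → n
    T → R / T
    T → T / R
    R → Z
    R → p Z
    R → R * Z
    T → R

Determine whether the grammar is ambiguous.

Ambiguous

Witness: n / n

Derivation 1: T ⇒ R / T ⇒ Z / T ⇒ n / T ⇒ n / R ⇒ n / Z ⇒ n / n
Derivation 2: T ⇒ T / R ⇒ R / R ⇒ Z / R ⇒ n / R ⇒ n / Z ⇒ n / n

Two distinct leftmost derivations for the same string.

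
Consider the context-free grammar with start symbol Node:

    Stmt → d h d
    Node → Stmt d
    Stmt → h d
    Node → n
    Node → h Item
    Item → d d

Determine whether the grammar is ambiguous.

Ambiguous

Witness: h d d

Derivation 1: Node ⇒ Stmt d ⇒ h d d
Derivation 2: Node ⇒ h Item ⇒ h d d

Two distinct leftmost derivations for the same string.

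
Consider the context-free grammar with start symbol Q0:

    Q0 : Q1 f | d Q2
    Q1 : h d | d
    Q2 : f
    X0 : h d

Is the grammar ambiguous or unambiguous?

Ambiguous

Witness: d f

Derivation 1: Q0 ⇒ Q1 f ⇒ d f
Derivation 2: Q0 ⇒ d Q2 ⇒ d f

Two distinct leftmost derivations for the same string.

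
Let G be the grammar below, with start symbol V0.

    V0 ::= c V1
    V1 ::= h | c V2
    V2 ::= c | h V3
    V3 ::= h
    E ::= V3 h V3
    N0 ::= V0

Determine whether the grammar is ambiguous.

Only V0, V1, V2, V3 are reachable from V0; ignoring the rest: Each reachable nonterminal has at most one production per leading terminal, and all productions are right-linear; the derivation is determined token-by-token.

Unambiguous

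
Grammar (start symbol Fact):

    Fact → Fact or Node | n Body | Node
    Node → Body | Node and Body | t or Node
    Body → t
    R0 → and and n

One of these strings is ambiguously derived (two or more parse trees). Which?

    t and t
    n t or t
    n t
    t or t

t and t: 1 tree
n t or t: 1 tree
n t: 1 tree
t or t: 2 trees

t or t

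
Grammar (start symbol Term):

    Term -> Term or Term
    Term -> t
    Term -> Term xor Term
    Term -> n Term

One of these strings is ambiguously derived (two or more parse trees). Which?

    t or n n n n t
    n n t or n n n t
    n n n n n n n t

n n t or n n n t

t or n n n n t: 1 tree
n n t or n n n t: 3 trees
n n n n n n n t: 1 tree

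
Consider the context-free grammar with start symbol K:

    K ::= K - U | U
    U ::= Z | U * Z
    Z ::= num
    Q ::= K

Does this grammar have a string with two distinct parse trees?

Unambiguous

Only K, U, Z are reachable from K; ignoring the rest: The grammar is stratified — K handles '-' (left-recursive), U handles '*', Z atoms. Each operator has a fixed associativity and precedence level, so every string has one parse.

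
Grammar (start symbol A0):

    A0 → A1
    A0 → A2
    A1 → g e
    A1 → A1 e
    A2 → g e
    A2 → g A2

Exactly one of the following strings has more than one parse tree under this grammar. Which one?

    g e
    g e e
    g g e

g e

g e: 2 trees
g e e: 1 tree
g g e: 1 tree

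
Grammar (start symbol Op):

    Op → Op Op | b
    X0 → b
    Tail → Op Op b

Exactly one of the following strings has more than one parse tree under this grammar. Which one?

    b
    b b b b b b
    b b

b: 1 tree
b b b b b b: 42 trees
b b: 1 tree

b b b b b b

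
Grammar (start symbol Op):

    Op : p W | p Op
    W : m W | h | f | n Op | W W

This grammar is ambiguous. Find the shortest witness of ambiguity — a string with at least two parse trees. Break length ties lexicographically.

p f f f

length 2: no string has ≥2 trees
length 3: no string has ≥2 trees
length 4: p f f f has 2 parse trees

Two derivations of p f f f:
  Op ⇒ p W ⇒ p W W ⇒ p f W ⇒ p f W W ⇒ p f f W ⇒ p f f f
  Op ⇒ p W ⇒ p W W ⇒ p W W W ⇒ p f W W ⇒ p f f W ⇒ p f f f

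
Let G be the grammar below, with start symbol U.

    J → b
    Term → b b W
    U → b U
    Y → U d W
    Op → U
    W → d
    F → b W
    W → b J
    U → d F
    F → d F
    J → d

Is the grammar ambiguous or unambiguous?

Only U, F, W, J are reachable from U; ignoring the rest: Restricted to the reachable nonterminals, every rule has the form A → t or A → t B, and no two rules for the same A share a first terminal. The grammar encodes a DFA — one run per string.

Unambiguous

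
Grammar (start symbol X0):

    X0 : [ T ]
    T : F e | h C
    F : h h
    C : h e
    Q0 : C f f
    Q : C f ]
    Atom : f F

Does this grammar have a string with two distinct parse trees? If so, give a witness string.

Ambiguous

Witness: [ h h e ]

Derivation 1: X0 ⇒ [ T ] ⇒ [ F e ] ⇒ [ h h e ]
Derivation 2: X0 ⇒ [ T ] ⇒ [ h C ] ⇒ [ h h e ]

Two distinct leftmost derivations for the same string.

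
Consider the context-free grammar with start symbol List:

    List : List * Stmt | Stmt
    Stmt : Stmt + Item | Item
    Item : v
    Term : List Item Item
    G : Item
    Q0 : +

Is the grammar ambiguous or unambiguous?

(Term, G, Q0 are unreachable from List, so their rules don't affect L(List).) The grammar is stratified — List handles '*' (left-recursive), Stmt handles '+', Item atoms. Each operator has a fixed associativity and precedence level, so every string has one parse.

Unambiguous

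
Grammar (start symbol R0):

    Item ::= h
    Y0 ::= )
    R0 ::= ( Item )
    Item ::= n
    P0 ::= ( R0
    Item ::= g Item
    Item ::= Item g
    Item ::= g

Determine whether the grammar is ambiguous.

Ambiguous

Witness: ( g g )

Derivation 1: R0 ⇒ ( Item ) ⇒ ( g Item ) ⇒ ( g g )
Derivation 2: R0 ⇒ ( Item ) ⇒ ( Item g ) ⇒ ( g g )

Two distinct leftmost derivations for the same string.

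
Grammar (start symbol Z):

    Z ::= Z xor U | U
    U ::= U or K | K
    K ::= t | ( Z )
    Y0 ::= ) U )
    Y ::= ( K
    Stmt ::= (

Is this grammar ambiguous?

Unambiguous

Only Z, U, K are reachable from Z; ignoring the rest: This is a standard precedence ladder (Z over U over K), with each level left-recursive on its own operator ('xor' at Z, 'or' at U). That structure is LR(1), hence unambiguous.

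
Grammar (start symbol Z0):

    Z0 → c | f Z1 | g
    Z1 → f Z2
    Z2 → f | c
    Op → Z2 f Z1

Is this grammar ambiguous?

Only Z0, Z1, Z2 are reachable from Z0; ignoring the rest: The reachable rules are right-linear with at most one rule per (nonterminal, next-terminal) pair. Each input token forces the next rule, so parsing is deterministic.

Unambiguous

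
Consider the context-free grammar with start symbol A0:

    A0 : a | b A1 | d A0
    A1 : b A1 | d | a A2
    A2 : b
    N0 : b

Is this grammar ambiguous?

Unambiguous

(N0 is unreachable from A0, so its rules don't affect L(A0).) Restricted to the reachable nonterminals, every rule has the form A → t or A → t B, and no two rules for the same A share a first terminal. The grammar encodes a DFA — one run per string.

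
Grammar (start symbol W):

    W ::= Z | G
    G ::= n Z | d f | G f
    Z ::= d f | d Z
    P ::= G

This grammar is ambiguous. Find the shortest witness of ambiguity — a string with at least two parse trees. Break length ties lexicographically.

length 2: d f has 2 parse trees

Two derivations of d f:
  W ⇒ Z ⇒ d f
  W ⇒ G ⇒ d f

d f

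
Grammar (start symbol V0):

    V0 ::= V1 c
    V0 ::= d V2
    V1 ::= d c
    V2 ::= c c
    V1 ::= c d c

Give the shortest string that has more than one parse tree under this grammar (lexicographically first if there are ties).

d c c

length 3: d c c has 2 parse trees

Two derivations of d c c:
  V0 ⇒ V1 c ⇒ d c c
  V0 ⇒ d V2 ⇒ d c c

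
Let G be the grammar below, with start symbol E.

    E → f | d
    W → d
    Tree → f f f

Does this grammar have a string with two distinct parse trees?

Unambiguous

Only E is reachable from E; ignoring the rest: Each reachable nonterminal has at most one production per leading terminal, and all productions are right-linear; the derivation is determined token-by-token.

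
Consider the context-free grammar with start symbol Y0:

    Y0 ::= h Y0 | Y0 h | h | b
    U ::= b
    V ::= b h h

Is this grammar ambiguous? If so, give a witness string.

Witness: h h

Derivation 1: Y0 ⇒ h Y0 ⇒ h h
Derivation 2: Y0 ⇒ Y0 h ⇒ h h

Two distinct leftmost derivations for the same string.

Ambiguous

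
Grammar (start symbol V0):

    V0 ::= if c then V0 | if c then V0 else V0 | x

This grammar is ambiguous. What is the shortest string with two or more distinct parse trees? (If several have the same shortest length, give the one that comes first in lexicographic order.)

length 1: no string has ≥2 trees
length 4: no string has ≥2 trees
length 6: no string has ≥2 trees
length 7: no string has ≥2 trees
length 9: if c then if c then x else x has 2 parse trees

Two derivations of if c then if c then x else x:
  V0 ⇒ if c then V0 ⇒ if c then if c then V0 else V0 ⇒ if c then if c then x else V0 ⇒ if c then if c then x else x
  V0 ⇒ if c then V0 else V0 ⇒ if c then if c then V0 else V0 ⇒ if c then if c then x else V0 ⇒ if c then if c then x else x

if c then if c then x else x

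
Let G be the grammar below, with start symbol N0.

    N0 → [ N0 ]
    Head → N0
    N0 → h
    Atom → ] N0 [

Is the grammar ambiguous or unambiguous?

Only N0 is reachable from N0; ignoring the rest: Each string is a nest of matched brackets around a single atom. An opening bracket forces the recursive rule; an atom forces the base rule.

Unambiguous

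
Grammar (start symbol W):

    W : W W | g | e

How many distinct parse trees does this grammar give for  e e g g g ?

Parse trees for e e g g g (showing first 6 of 14):
  [W [W e] [W [W e] [W [W g] [W [W g] [W g]]]]]
  [W [W e] [W [W e] [W [W [W g] [W g]] [W g]]]]
  [W [W e] [W [W [W e] [W g]] [W [W g] [W g]]]]
  [W [W e] [W [W [W e] [W [W g] [W g]]] [W g]]]
  [W [W e] [W [W [W [W e] [W g]] [W g]] [W g]]]
  [W [W [W e] [W e]] [W [W g] [W [W g] [W g]]]]

14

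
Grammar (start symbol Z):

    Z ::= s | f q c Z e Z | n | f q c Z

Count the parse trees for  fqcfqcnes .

2

Parse trees for fqcfqcnes:
  [Z f q c [Z f q c [Z n]] e [Z s]]
  [Z f q c [Z f q c [Z n] e [Z s]]]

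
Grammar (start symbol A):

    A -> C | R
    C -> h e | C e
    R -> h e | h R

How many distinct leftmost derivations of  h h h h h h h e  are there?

1

Parse trees for h h h h h h h e:
  [A [R h [R h [R h [R h [R h [R h [R h e]]]]]]]]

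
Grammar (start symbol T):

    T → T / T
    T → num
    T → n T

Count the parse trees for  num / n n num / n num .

Parse trees for num / n n num / n num:
  [T [T num] / [T [T n [T n [T num]]] / [T n [T num]]]]
  [T [T num] / [T n [T [T n [T num]] / [T n [T num]]]]]
  [T [T num] / [T n [T n [T [T num] / [T n [T num]]]]]]
  [T [T [T num] / [T n [T n [T num]]]] / [T n [T num]]]

4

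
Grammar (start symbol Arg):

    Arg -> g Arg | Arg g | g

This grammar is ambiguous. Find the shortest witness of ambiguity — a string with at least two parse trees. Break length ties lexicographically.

length 1: no string has ≥2 trees
length 2: g g has 2 parse trees

Two derivations of g g:
  Arg ⇒ g Arg ⇒ g g
  Arg ⇒ Arg g ⇒ g g

g g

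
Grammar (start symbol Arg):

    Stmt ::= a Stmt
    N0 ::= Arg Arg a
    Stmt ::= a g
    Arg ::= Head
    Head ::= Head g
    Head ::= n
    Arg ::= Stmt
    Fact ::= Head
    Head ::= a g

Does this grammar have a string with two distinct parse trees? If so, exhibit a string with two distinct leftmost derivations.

Ambiguous

Witness: a g

Derivation 1: Arg ⇒ Head ⇒ a g
Derivation 2: Arg ⇒ Stmt ⇒ a g

Two distinct leftmost derivations for the same string.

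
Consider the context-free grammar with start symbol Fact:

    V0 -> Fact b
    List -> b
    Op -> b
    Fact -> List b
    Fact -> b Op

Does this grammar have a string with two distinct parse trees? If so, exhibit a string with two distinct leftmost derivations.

Witness: b b

Derivation 1: Fact ⇒ List b ⇒ b b
Derivation 2: Fact ⇒ b Op ⇒ b b

Two distinct leftmost derivations for the same string.

Ambiguous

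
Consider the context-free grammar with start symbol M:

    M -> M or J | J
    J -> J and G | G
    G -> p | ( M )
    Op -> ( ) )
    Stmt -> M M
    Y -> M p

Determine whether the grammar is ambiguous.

Unambiguous

Only M, J, G are reachable from M; ignoring the rest: M → M or J | J  ;  J → J and G | G  — a left-associative chain with G at the bottom. Each string factors uniquely by precedence.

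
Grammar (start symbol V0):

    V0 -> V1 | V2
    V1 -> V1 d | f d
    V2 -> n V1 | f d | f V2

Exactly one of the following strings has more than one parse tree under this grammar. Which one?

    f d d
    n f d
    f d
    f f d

f d

f d d: 1 tree
n f d: 1 tree
f d: 2 trees
f f d: 1 tree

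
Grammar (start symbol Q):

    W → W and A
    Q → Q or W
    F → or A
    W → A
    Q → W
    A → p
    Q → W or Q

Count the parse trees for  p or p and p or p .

4

Parse trees for p or p and p or p:
  [Q [Q [Q [W [A p]]] or [W [W [A p]] and [A p]]] or [W [A p]]]
  [Q [Q [W [A p]] or [Q [W [W [A p]] and [A p]]]] or [W [A p]]]
  [Q [W [A p]] or [Q [Q [W [W [A p]] and [A p]]] or [W [A p]]]]
  [Q [W [A p]] or [Q [W [W [A p]] and [A p]] or [Q [W [A p]]]]]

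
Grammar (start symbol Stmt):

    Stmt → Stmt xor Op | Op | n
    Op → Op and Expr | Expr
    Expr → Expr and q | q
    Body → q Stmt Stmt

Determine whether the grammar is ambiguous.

Ambiguous

Witness: q and q

Derivation 1: Stmt ⇒ Op ⇒ Op and Expr ⇒ Expr and Expr ⇒ q and Expr ⇒ q and q
Derivation 2: Stmt ⇒ Op ⇒ Expr ⇒ Expr and q ⇒ q and q

Two distinct leftmost derivations for the same string.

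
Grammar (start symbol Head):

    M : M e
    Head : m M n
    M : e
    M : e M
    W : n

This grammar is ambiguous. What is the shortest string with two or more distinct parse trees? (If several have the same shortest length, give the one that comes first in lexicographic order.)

length 3: no string has ≥2 trees
length 4: m e e n has 2 parse trees

Two derivations of m e e n:
  Head ⇒ m M n ⇒ m M e n ⇒ m e e n
  Head ⇒ m M n ⇒ m e M n ⇒ m e e n

m e e n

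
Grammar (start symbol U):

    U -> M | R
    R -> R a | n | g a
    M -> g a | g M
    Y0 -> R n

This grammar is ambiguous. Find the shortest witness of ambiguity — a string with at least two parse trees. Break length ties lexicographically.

g a

length 1: no string has ≥2 trees
length 2: g a has 2 parse trees

Two derivations of g a:
  U ⇒ M ⇒ g a
  U ⇒ R ⇒ g a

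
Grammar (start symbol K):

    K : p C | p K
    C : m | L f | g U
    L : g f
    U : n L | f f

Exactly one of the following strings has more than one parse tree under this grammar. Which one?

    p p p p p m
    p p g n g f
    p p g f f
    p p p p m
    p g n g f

p p g f f

p p p p p m: 1 tree
p p g n g f: 1 tree
p p g f f: 2 trees
p p p p m: 1 tree
p g n g f: 1 tree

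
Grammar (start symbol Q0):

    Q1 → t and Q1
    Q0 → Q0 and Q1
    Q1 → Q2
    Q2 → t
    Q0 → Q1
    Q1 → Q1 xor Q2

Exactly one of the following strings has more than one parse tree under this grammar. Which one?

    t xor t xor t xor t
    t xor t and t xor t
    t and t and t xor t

t xor t xor t xor t: 1 tree
t xor t and t xor t: 1 tree
t and t and t xor t: 7 trees

t and t and t xor t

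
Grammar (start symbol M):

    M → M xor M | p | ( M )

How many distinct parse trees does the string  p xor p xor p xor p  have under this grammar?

5

Parse trees for p xor p xor p xor p:
  [M [M p] xor [M [M p] xor [M [M p] xor [M p]]]]
  [M [M p] xor [M [M [M p] xor [M p]] xor [M p]]]
  [M [M [M p] xor [M p]] xor [M [M p] xor [M p]]]
  [M [M [M p] xor [M [M p] xor [M p]]] xor [M p]]
  [M [M [M [M p] xor [M p]] xor [M p]] xor [M p]]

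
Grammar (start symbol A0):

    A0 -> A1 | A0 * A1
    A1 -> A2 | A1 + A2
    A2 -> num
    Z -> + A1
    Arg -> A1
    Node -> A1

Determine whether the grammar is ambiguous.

Only A0, A1, A2 are reachable from A0; ignoring the rest: The grammar is stratified — A0 handles '*' (left-recursive), A1 handles '+', A2 atoms. Each operator has a fixed associativity and precedence level, so every string has one parse.

Unambiguous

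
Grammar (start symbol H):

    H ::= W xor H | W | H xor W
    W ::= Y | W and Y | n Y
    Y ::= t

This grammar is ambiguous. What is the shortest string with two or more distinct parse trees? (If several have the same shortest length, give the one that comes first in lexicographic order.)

length 1: no string has ≥2 trees
length 2: no string has ≥2 trees
length 3: t xor t has 2 parse trees

Two derivations of t xor t:
  H ⇒ W xor H ⇒ Y xor H ⇒ t xor H ⇒ t xor W ⇒ t xor Y ⇒ t xor t
  H ⇒ H xor W ⇒ W xor W ⇒ Y xor W ⇒ t xor W ⇒ t xor Y ⇒ t xor t

t xor t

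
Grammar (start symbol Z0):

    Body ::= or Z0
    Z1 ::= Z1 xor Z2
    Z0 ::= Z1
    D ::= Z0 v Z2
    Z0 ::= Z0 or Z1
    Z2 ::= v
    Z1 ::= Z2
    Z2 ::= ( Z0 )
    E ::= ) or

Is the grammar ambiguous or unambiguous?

Only Z0, Z1, Z2 are reachable from Z0; ignoring the rest: Z0 → Z0 or Z1 | Z1  ;  Z1 → Z1 xor Z2 | Z2  — a left-associative chain with Z2 at the bottom. Each string factors uniquely by precedence.

Unambiguous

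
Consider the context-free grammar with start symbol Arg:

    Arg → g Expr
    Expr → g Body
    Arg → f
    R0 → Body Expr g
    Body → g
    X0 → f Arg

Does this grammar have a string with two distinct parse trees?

Unambiguous

Only Arg, Expr, Body are reachable from Arg; ignoring the rest: Each reachable nonterminal has at most one production per leading terminal, and all productions are right-linear; the derivation is determined token-by-token.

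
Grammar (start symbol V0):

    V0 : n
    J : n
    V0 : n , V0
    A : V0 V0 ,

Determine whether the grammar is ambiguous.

(A, J are unreachable from V0, so their rules don't affect L(V0).) The reachable grammar is A → atom sep A | atom. Each atom is followed by either the separator (recurse) or end-of-string (stop) — no choice point.

Unambiguous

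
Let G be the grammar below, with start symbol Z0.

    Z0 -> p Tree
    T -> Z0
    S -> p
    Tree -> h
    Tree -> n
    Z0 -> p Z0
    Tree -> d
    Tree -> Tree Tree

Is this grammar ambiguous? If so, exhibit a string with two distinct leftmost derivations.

Witness: p d d d

Derivation 1: Z0 ⇒ p Tree ⇒ p Tree Tree ⇒ p d Tree ⇒ p d Tree Tree ⇒ p d d Tree ⇒ p d d d
Derivation 2: Z0 ⇒ p Tree ⇒ p Tree Tree ⇒ p Tree Tree Tree ⇒ p d Tree Tree ⇒ p d d Tree ⇒ p d d d

Two distinct leftmost derivations for the same string.

Ambiguous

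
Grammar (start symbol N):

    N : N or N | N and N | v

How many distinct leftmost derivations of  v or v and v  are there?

2

Parse trees for v or v and v:
  [N [N v] or [N [N v] and [N v]]]
  [N [N [N v] or [N v]] and [N v]]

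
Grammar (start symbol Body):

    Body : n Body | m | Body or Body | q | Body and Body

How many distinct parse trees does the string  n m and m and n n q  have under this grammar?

5

Parse trees for n m and m and n n q:
  [Body n [Body [Body m] and [Body [Body m] and [Body n [Body n [Body q]]]]]]
  [Body n [Body [Body [Body m] and [Body m]] and [Body n [Body n [Body q]]]]]
  [Body [Body n [Body m]] and [Body [Body m] and [Body n [Body n [Body q]]]]]
  [Body [Body n [Body [Body m] and [Body m]]] and [Body n [Body n [Body q]]]]
  [Body [Body [Body n [Body m]] and [Body m]] and [Body n [Body n [Body q]]]]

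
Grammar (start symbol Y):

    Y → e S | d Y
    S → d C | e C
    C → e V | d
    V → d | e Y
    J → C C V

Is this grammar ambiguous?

Only Y, S, C, V are reachable from Y; ignoring the rest: The reachable rules are right-linear with at most one rule per (nonterminal, next-terminal) pair. Each input token forces the next rule, so parsing is deterministic.

Unambiguous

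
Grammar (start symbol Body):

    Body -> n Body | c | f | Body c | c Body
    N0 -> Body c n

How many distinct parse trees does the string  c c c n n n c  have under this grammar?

1

Parse trees for c c c n n n c:
  [Body c [Body c [Body c [Body n [Body n [Body n [Body c]]]]]]]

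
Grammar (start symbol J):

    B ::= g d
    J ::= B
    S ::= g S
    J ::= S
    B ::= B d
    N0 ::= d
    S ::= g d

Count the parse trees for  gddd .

1

Parse trees for gddd:
  [J [B [B [B g d] d] d]]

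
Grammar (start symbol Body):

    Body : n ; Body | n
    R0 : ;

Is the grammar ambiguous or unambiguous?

(R0 is unreachable from Body, so its rules don't affect L(Body).) The reachable grammar is A → atom sep A | atom. Each atom is followed by either the separator (recurse) or end-of-string (stop) — no choice point.

Unambiguous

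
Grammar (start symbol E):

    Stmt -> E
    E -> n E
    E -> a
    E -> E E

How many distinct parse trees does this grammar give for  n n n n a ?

Parse trees for n n n n a:
  [E n [E n [E n [E n [E a]]]]]

1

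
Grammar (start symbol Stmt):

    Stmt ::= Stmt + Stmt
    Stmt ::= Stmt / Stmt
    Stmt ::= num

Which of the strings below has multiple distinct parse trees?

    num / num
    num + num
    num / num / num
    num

num / num / num

num / num: 1 tree
num + num: 1 tree
num / num / num: 2 trees
num: 1 tree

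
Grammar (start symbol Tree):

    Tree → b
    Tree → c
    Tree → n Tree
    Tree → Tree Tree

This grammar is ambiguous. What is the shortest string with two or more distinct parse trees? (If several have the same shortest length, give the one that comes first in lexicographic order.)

b b b

length 1: no string has ≥2 trees
length 2: no string has ≥2 trees
length 3: b b b has 2 parse trees

Two derivations of b b b:
  Tree ⇒ Tree Tree ⇒ b Tree ⇒ b Tree Tree ⇒ b b Tree ⇒ b b b
  Tree ⇒ Tree Tree ⇒ Tree Tree Tree ⇒ b Tree Tree ⇒ b b Tree ⇒ b b b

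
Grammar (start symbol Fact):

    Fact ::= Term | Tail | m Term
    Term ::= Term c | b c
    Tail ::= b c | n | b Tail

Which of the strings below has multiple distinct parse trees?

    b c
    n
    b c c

b c: 2 trees
n: 1 tree
b c c: 1 tree

b c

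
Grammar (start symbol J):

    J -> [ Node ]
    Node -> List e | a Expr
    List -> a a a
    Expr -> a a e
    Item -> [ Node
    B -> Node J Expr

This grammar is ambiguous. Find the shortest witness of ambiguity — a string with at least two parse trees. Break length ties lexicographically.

length 6: [ a a a e ] has 2 parse trees

Two derivations of [ a a a e ]:
  J ⇒ [ Node ] ⇒ [ List e ] ⇒ [ a a a e ]
  J ⇒ [ Node ] ⇒ [ a Expr ] ⇒ [ a a a e ]

[ a a a e ]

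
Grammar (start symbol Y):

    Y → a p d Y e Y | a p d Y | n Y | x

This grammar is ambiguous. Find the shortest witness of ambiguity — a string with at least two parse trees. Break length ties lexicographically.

a p d a p d x e x

length 1: no string has ≥2 trees
length 2: no string has ≥2 trees
length 3: no string has ≥2 trees
length 4: no string has ≥2 trees
length 5: no string has ≥2 trees
length 6: no string has ≥2 trees
length 7: no string has ≥2 trees
length 8: no string has ≥2 trees
length 9: a p d a p d x e x has 2 parse trees

Two derivations of a p d a p d x e x:
  Y ⇒ a p d Y e Y ⇒ a p d a p d Y e Y ⇒ a p d a p d x e Y ⇒ a p d a p d x e x
  Y ⇒ a p d Y ⇒ a p d a p d Y e Y ⇒ a p d a p d x e Y ⇒ a p d a p d x e x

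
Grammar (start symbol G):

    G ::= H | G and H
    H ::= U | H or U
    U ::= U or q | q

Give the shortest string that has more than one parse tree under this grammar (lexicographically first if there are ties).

q or q

length 1: no string has ≥2 trees
length 3: q or q has 2 parse trees

Two derivations of q or q:
  G ⇒ H ⇒ U ⇒ U or q ⇒ q or q
  G ⇒ H ⇒ H or U ⇒ U or U ⇒ q or U ⇒ q or q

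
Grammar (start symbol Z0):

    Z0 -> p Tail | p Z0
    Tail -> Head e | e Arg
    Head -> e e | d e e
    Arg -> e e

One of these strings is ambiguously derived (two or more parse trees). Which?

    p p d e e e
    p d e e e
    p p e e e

p p d e e e: 1 tree
p d e e e: 1 tree
p p e e e: 2 trees

p p e e e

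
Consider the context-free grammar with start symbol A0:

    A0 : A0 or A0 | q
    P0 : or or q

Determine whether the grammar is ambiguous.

Ambiguous

Witness: q or q or q

Derivation 1: A0 ⇒ A0 or A0 ⇒ A0 or A0 or A0 ⇒ q or A0 or A0 ⇒ q or q or A0 ⇒ q or q or q
Derivation 2: A0 ⇒ A0 or A0 ⇒ q or A0 ⇒ q or A0 or A0 ⇒ q or q or A0 ⇒ q or q or q

Two distinct leftmost derivations for the same string.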